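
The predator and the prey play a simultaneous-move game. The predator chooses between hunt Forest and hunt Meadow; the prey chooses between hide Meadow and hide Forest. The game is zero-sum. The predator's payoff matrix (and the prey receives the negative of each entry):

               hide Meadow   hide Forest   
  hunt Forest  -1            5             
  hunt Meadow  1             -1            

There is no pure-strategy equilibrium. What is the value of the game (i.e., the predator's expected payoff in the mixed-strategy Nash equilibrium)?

The prey's mix must leave the predator indifferent between hunt Forest and hunt Meadow.
  the predator's payoff to hunt Forest: q·(-1) + (1−q)·5 = -6q + 5
  the predator's payoff to hunt Meadow: q·1 + (1−q)·(-1) = 2q - 1
  -6q + 5 = 2q - 1  ⇒  -8q = -6  ⇒  q = 3/4.
The value is the predator's expected payoff against this mix (using hunt Forest): (3/4)·(-1) + (1/4)·5 = 1/2.

v = 1/2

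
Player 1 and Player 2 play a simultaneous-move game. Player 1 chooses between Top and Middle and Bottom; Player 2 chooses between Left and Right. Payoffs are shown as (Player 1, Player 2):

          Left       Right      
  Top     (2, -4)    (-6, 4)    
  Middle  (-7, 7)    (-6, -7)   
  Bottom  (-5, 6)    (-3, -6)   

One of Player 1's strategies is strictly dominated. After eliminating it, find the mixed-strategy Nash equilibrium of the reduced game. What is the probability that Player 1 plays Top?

p = 3/5

Player 1's strategy Middle is strictly dominated by Bottom: -5 > -7 and -3 > -6. Eliminate Middle.
Player 1's mix must leave Player 2 indifferent between Left and Right.
  Player 2's expected payoff from Left: p·(-4) + (1−p)·6 = -10p + 6
  Player 2's expected payoff from Right: p·4 + (1−p)·(-6) = 10p - 6
  -10p + 6 = 10p - 6  ⇒  -20p = -12  ⇒  p = 3/5.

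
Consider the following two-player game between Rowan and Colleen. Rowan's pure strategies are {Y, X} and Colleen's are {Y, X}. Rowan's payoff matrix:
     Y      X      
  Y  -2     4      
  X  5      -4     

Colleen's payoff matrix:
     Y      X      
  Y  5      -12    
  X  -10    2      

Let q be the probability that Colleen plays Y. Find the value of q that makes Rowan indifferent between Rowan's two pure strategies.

Rowan's indifference between Y and X determines Colleen's mixing probability q:
  Rowan's payoff to Y: q·(-2) + (1−q)·4 = -6q + 4
  Rowan's payoff to X: q·5 + (1−q)·(-4) = 9q - 4
  -6q + 4 = 9q - 4  ⇒  -15q = -8  ⇒  q = 8/15.

q = 8/15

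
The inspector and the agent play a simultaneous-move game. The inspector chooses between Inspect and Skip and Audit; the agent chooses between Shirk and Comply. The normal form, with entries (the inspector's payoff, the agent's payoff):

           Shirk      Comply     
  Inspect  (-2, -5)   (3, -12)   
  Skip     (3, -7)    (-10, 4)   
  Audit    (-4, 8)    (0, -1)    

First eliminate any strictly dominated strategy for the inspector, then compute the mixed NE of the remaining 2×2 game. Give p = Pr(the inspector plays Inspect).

p = 11/18

The inspector's strategy Audit is strictly dominated by Inspect: -2 > -4 and 3 > 0. Eliminate Audit.
Set the agent's expected payoff from Shirk equal to that from Comply:
  the agent's payoff to Shirk: p·(-5) + (1−p)·(-7) = 2p - 7
  the agent's payoff to Comply: p·(-12) + (1−p)·4 = -16p + 4
  2p - 7 = -16p + 4  ⇒  18p = 11  ⇒  p = 11/18.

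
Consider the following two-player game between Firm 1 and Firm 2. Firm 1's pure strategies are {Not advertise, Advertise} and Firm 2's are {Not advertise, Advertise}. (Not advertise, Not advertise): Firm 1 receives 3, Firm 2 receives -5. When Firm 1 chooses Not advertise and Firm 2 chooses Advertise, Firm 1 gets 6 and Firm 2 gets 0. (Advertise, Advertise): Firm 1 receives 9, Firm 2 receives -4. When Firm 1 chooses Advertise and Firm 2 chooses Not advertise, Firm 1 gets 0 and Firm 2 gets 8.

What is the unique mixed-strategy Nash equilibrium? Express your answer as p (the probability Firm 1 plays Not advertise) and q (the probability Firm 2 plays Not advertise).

Set Firm 2's expected payoff from Not advertise equal to that from Advertise:
  Firm 2's payoff from Not advertise: p·(-5) + (1−p)·8 = -13p + 8
  Firm 2's payoff from Advertise: p·0 + (1−p)·(-4) = 4p - 4
  -13p + 8 = 4p - 4  ⇒  -17p = -12  ⇒  p = 12/17.
Set Firm 1's expected payoff from Not advertise equal to that from Advertise:
  Firm 1's payoff from Not advertise: q·3 + (1−q)·6 = -3q + 6
  Firm 1's payoff from Advertise: q·0 + (1−q)·9 = -9q + 9
  -3q + 6 = -9q + 9  ⇒  6q = 3  ⇒  q = 1/2.

p = 12/17, q = 1/2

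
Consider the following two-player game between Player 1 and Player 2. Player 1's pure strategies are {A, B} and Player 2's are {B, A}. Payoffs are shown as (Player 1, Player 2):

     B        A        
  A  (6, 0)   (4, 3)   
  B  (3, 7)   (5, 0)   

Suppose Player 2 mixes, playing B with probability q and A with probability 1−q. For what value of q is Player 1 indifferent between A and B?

q = 1/4

For Player 1 to be willing to mix, Player 1 must be indifferent between A and B, which pins down Player 2's mix.
  Player 1's payoff from A: q·6 + (1−q)·4 = 2q + 4
  Player 1's payoff from B: q·3 + (1−q)·5 = -2q + 5
  2q + 4 = -2q + 5  ⇒  4q = 1  ⇒  q = 1/4.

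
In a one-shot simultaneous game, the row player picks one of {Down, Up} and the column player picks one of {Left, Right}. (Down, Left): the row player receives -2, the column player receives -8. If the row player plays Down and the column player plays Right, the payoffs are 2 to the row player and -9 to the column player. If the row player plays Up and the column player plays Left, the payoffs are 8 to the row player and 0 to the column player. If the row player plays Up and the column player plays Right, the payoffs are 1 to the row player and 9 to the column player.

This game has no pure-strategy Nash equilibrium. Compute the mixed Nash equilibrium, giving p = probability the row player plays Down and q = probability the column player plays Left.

p = 9/10, q = 1/11

The column player's indifference between Left and Right determines the row player's mixing probability p:
  the column player's payoff from Left: p·(-8) + (1−p)·0 = -8p
  the column player's payoff from Right: p·(-9) + (1−p)·9 = -18p + 9
  -8p = -18p + 9  ⇒  10p = 9  ⇒  p = 9/10.
For the row player to be willing to mix, the row player must be indifferent between Down and Up, which pins down the column player's mix.
  the row player's payoff to Down: q·(-2) + (1−q)·2 = -4q + 2
  the row player's payoff to Up: q·8 + (1−q)·1 = 7q + 1
  -4q + 2 = 7q + 1  ⇒  -11q = -1  ⇒  q = 1/11.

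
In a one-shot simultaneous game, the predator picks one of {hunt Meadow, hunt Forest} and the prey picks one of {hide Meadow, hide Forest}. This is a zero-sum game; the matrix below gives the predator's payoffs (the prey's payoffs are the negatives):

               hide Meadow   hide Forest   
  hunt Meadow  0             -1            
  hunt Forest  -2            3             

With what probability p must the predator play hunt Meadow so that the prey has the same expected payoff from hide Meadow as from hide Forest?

For the prey to be willing to mix, the prey must be indifferent between hide Meadow and hide Forest, which pins down the predator's mix.
  the prey's expected payoff from hide Meadow: p·0 + (1−p)·2 = -2p + 2
  the prey's expected payoff from hide Forest: p·1 + (1−p)·(-3) = 4p - 3
  -2p + 2 = 4p - 3  ⇒  -6p = -5  ⇒  p = 5/6.

p = 5/6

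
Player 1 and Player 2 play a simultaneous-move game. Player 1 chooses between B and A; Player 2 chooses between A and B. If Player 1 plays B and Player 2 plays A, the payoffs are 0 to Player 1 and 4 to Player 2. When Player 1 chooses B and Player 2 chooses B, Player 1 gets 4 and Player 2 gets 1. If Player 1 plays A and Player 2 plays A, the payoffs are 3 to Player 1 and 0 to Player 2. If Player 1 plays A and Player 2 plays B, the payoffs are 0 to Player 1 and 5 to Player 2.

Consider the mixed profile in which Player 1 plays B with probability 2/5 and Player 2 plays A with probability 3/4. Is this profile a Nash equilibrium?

No

Given Player 1's mix p = 2/5, Player 2's payoff from A is 8/5 but from B is 17/5. Player 2 strictly prefers B, so Player 2 would not mix.
So the proposed profile is not a Nash equilibrium.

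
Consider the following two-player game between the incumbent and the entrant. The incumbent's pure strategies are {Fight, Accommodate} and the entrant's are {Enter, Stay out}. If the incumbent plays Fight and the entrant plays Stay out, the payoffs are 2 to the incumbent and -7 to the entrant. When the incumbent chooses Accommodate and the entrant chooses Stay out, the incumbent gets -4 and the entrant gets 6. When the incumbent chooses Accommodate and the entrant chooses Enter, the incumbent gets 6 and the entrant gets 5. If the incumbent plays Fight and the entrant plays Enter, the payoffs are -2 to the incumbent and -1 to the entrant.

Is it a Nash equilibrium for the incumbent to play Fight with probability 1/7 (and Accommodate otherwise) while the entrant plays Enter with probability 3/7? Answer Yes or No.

Check the entrant's indifference given the incumbent's mix p = 1/7:
  payoff from Enter = 29/7; payoff from Stay out = 29/7 — equal.
Check the incumbent's indifference given the entrant's mix q = 3/7:
  payoff from Fight = 2/7; payoff from Accommodate = 2/7 — equal.
Both players are indifferent, so neither can profitably deviate.

Yes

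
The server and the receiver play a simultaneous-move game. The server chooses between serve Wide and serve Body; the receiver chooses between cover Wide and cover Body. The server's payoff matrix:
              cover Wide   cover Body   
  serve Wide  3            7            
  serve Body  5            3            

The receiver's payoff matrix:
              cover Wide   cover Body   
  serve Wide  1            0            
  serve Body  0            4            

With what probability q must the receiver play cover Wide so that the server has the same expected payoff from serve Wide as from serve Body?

Set the server's expected payoff from serve Wide equal to that from serve Body:
  the server's expected payoff from serve Wide: q·3 + (1−q)·7 = -4q + 7
  the server's expected payoff from serve Body: q·5 + (1−q)·3 = 2q + 3
  -4q + 7 = 2q + 3  ⇒  -6q = -4  ⇒  q = 2/3.

q = 2/3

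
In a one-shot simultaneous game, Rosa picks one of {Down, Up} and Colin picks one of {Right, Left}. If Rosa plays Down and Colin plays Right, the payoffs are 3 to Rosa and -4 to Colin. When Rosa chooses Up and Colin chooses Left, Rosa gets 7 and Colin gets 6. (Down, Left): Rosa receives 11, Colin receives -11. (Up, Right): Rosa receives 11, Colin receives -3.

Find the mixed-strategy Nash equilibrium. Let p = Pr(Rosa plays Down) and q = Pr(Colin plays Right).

p = 9/16, q = 1/3

Rosa's mix must leave Colin indifferent between Right and Left.
  Colin's payoff from Right: p·(-4) + (1−p)·(-3) = -p - 3
  Colin's payoff from Left: p·(-11) + (1−p)·6 = -17p + 6
  -p - 3 = -17p + 6  ⇒  16p = 9  ⇒  p = 9/16.
Rosa's indifference between Down and Up determines Colin's mixing probability q:
  Rosa's payoff from Down: q·3 + (1−q)·11 = -8q + 11
  Rosa's payoff from Up: q·11 + (1−q)·7 = 4q + 7
  -8q + 11 = 4q + 7  ⇒  -12q = -4  ⇒  q = 1/3.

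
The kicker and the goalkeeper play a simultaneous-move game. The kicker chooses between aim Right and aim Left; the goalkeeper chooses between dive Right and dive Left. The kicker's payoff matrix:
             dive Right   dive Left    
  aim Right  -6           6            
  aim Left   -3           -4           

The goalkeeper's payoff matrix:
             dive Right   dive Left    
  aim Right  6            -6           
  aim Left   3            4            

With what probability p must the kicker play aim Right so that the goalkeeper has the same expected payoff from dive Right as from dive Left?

The goalkeeper's indifference between dive Right and dive Left determines the kicker's mixing probability p:
  the goalkeeper's payoff to dive Right: p·6 + (1−p)·3 = 3p + 3
  the goalkeeper's payoff to dive Left: p·(-6) + (1−p)·4 = -10p + 4
  3p + 3 = -10p + 4  ⇒  13p = 1  ⇒  p = 1/13.

p = 1/13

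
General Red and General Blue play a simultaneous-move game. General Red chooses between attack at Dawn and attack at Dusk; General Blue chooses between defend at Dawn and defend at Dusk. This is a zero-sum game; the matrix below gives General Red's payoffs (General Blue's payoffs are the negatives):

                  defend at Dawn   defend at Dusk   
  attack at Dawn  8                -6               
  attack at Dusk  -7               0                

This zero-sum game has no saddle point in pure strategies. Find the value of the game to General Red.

For General Red to be willing to mix, General Red must be indifferent between attack at Dawn and attack at Dusk, which pins down General Blue's mix.
  General Red's payoff from attack at Dawn: q·8 + (1−q)·(-6) = 14q - 6
  General Red's payoff from attack at Dusk: q·(-7) + (1−q)·0 = -7q
  14q - 6 = -7q  ⇒  21q = 6  ⇒  q = 2/7.
The value is General Red's expected payoff against this mix (using attack at Dawn): (2/7)·8 + (5/7)·(-6) = -2.

v = -2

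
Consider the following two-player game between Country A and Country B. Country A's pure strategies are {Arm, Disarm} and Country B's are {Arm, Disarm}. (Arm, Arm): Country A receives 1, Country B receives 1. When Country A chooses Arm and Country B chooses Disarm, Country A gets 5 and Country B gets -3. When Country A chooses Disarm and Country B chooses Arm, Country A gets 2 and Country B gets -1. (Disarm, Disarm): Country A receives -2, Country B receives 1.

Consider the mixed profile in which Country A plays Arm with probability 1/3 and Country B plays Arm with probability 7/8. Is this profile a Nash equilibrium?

Yes

Check Country B's indifference given Country A's mix p = 1/3:
  payoff from Arm = -1/3; payoff from Disarm = -1/3 — equal.
Check Country A's indifference given Country B's mix q = 7/8:
  payoff from Arm = 3/2; payoff from Disarm = 3/2 — equal.
Both players are indifferent, so neither can profitably deviate.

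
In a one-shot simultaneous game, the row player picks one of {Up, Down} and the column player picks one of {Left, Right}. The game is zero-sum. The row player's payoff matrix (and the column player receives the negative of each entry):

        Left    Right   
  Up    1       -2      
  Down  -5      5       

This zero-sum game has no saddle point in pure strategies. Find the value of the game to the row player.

The row player's indifference between Up and Down determines the column player's mixing probability q:
  the row player's payoff to Up: q·1 + (1−q)·(-2) = 3q - 2
  the row player's payoff to Down: q·(-5) + (1−q)·5 = -10q + 5
  3q - 2 = -10q + 5  ⇒  13q = 7  ⇒  q = 7/13.
The value is the row player's expected payoff against this mix (using Up): (7/13)·1 + (6/13)·(-2) = -5/13.

v = -5/13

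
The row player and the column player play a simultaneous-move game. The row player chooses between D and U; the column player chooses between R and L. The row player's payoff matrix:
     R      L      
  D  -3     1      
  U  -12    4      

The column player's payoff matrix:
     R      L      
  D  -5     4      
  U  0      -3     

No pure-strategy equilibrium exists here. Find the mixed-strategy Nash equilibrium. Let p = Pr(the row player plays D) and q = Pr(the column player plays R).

Set the column player's expected payoff from R equal to that from L:
  the column player's payoff from R: p·(-5) + (1−p)·0 = -5p
  the column player's payoff from L: p·4 + (1−p)·(-3) = 7p - 3
  -5p = 7p - 3  ⇒  -12p = -3  ⇒  p = 1/4.
Set the row player's expected payoff from D equal to that from U:
  the row player's payoff to D: q·(-3) + (1−q)·1 = -4q + 1
  the row player's payoff to U: q·(-12) + (1−q)·4 = -16q + 4
  -4q + 1 = -16q + 4  ⇒  12q = 3  ⇒  q = 1/4.

p = 1/4, q = 1/4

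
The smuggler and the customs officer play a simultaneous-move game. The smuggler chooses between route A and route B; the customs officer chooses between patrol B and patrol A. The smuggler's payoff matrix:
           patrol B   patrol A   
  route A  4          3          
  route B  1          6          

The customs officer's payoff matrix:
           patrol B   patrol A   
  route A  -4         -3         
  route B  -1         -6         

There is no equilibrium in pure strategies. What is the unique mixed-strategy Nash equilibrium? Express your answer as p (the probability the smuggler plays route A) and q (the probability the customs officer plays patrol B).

In a mixed equilibrium the customs officer is indifferent between patrol B and patrol A; this condition fixes p.
  the customs officer's payoff from patrol B: p·(-4) + (1−p)·(-1) = -3p - 1
  the customs officer's payoff from patrol A: p·(-3) + (1−p)·(-6) = 3p - 6
  -3p - 1 = 3p - 6  ⇒  -6p = -5  ⇒  p = 5/6.
Set the smuggler's expected payoff from route A equal to that from route B:
  the smuggler's payoff to route A: q·4 + (1−q)·3 = q + 3
  the smuggler's payoff to route B: q·1 + (1−q)·6 = -5q + 6
  q + 3 = -5q + 6  ⇒  6q = 3  ⇒  q = 1/2.

p = 5/6, q = 1/2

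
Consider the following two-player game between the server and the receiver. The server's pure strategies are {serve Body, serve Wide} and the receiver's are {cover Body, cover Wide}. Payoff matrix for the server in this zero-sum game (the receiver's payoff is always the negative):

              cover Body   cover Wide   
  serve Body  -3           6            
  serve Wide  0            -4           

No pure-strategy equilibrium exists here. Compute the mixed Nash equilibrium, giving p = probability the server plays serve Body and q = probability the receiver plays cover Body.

p = 4/13, q = 10/13

The receiver's indifference between cover Body and cover Wide determines the server's mixing probability p:
  the receiver's payoff to cover Body: p·3 + (1−p)·0 = 3p
  the receiver's payoff to cover Wide: p·(-6) + (1−p)·4 = -10p + 4
  3p = -10p + 4  ⇒  13p = 4  ⇒  p = 4/13.
The server's indifference between serve Body and serve Wide determines the receiver's mixing probability q:
  the server's payoff to serve Body: q·(-3) + (1−q)·6 = -9q + 6
  the server's payoff to serve Wide: q·0 + (1−q)·(-4) = 4q - 4
  -9q + 6 = 4q - 4  ⇒  -13q = -10  ⇒  q = 10/13.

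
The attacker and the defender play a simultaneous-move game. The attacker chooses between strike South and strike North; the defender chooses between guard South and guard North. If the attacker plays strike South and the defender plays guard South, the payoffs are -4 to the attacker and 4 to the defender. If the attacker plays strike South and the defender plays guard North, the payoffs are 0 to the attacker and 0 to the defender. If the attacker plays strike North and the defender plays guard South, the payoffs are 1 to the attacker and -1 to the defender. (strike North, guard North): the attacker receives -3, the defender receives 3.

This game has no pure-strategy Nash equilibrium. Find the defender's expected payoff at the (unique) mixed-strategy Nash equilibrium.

3/2

Set the defender's expected payoff from guard South equal to that from guard North:
  the defender's expected payoff from guard South: p·4 + (1−p)·(-1) = 5p - 1
  the defender's expected payoff from guard North: p·0 + (1−p)·3 = -3p + 3
  5p - 1 = -3p + 3  ⇒  8p = 4  ⇒  p = 1/2.
At equilibrium the defender is indifferent across columns, so the defender's payoff equals the payoff from guard South: (1/2)·4 + (1/2)·(-1) = 3/2.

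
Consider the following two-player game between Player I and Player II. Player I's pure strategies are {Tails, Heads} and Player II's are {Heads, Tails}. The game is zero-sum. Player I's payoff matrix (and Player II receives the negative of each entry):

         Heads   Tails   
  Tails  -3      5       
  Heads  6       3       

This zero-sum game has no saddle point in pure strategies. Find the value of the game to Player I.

v = 39/11

Player I's indifference between Tails and Heads determines Player II's mixing probability q:
  Player I's payoff from Tails: q·(-3) + (1−q)·5 = -8q + 5
  Player I's payoff from Heads: q·6 + (1−q)·3 = 3q + 3
  -8q + 5 = 3q + 3  ⇒  -11q = -2  ⇒  q = 2/11.
The value is Player I's expected payoff against this mix (using Tails): (2/11)·(-3) + (9/11)·5 = 39/11.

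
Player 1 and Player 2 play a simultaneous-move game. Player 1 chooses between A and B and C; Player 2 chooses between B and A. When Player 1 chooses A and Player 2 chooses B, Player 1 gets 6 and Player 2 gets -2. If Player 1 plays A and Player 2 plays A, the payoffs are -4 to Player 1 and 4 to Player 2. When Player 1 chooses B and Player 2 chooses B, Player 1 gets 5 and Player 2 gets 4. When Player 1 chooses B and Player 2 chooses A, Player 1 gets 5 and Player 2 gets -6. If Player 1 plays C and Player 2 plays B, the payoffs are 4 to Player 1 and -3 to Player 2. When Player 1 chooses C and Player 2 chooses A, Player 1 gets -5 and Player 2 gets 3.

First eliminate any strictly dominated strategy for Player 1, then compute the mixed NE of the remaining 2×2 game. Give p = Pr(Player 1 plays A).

Player 1's strategy C is strictly dominated by A: 6 > 4 and -4 > -5. Eliminate C.
Set Player 2's expected payoff from B equal to that from A:
  Player 2's payoff to B: p·(-2) + (1−p)·4 = -6p + 4
  Player 2's payoff to A: p·4 + (1−p)·(-6) = 10p - 6
  -6p + 4 = 10p - 6  ⇒  -16p = -10  ⇒  p = 5/8.

p = 5/8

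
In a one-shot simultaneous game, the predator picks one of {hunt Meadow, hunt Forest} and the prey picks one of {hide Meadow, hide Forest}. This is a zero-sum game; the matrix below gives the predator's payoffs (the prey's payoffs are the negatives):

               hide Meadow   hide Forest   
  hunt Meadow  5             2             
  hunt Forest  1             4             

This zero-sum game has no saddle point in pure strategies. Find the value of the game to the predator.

v = 3

The prey's mix must leave the predator indifferent between hunt Meadow and hunt Forest.
  the predator's payoff from hunt Meadow: q·5 + (1−q)·2 = 3q + 2
  the predator's payoff from hunt Forest: q·1 + (1−q)·4 = -3q + 4
  3q + 2 = -3q + 4  ⇒  6q = 2  ⇒  q = 1/3.
The value is the predator's expected payoff against this mix (using hunt Meadow): (1/3)·5 + (2/3)·2 = 3.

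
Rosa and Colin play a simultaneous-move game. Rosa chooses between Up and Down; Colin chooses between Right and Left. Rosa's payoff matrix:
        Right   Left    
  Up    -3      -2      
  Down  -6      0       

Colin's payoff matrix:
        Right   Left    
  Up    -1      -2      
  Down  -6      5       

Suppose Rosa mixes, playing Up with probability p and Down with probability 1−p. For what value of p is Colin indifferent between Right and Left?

Colin's indifference between Right and Left determines Rosa's mixing probability p:
  Colin's payoff from Right: p·(-1) + (1−p)·(-6) = 5p - 6
  Colin's payoff from Left: p·(-2) + (1−p)·5 = -7p + 5
  5p - 6 = -7p + 5  ⇒  12p = 11  ⇒  p = 11/12.

p = 11/12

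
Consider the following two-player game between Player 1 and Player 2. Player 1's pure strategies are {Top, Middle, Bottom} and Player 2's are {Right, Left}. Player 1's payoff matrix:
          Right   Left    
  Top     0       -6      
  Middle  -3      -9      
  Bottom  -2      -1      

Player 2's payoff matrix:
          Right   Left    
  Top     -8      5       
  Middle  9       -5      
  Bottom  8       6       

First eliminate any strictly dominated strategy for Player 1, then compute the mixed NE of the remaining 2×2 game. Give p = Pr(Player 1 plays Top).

Player 1's strategy Middle is strictly dominated by Top: 0 > -3 and -6 > -9. Eliminate Middle.
In a mixed equilibrium Player 2 is indifferent between Right and Left; this condition fixes p.
  Player 2's payoff from Right: p·(-8) + (1−p)·8 = -16p + 8
  Player 2's payoff from Left: p·5 + (1−p)·6 = -p + 6
  -16p + 8 = -p + 6  ⇒  -15p = -2  ⇒  p = 2/15.

p = 2/15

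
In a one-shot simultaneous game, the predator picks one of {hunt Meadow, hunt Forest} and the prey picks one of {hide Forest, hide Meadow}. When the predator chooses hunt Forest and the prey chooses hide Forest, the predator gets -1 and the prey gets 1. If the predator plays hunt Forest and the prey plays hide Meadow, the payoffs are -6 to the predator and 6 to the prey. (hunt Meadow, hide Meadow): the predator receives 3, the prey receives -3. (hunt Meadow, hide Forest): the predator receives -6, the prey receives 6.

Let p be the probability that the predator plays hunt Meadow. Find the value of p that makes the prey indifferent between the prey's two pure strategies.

p = 5/14

The predator's mix must leave the prey indifferent between hide Forest and hide Meadow.
  the prey's payoff from hide Forest: p·6 + (1−p)·1 = 5p + 1
  the prey's payoff from hide Meadow: p·(-3) + (1−p)·6 = -9p + 6
  5p + 1 = -9p + 6  ⇒  14p = 5  ⇒  p = 5/14.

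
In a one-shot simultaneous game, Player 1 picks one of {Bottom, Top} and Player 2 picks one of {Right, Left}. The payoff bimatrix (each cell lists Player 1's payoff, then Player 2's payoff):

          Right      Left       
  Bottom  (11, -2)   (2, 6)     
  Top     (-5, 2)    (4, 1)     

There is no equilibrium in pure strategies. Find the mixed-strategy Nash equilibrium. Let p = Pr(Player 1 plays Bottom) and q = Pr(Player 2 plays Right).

p = 1/9, q = 1/9

Set Player 2's expected payoff from Right equal to that from Left:
  Player 2's payoff to Right: p·(-2) + (1−p)·2 = -4p + 2
  Player 2's payoff to Left: p·6 + (1−p)·1 = 5p + 1
  -4p + 2 = 5p + 1  ⇒  -9p = -1  ⇒  p = 1/9.
Player 2's mix must leave Player 1 indifferent between Bottom and Top.
  Player 1's expected payoff from Bottom: q·11 + (1−q)·2 = 9q + 2
  Player 1's expected payoff from Top: q·(-5) + (1−q)·4 = -9q + 4
  9q + 2 = -9q + 4  ⇒  18q = 2  ⇒  q = 1/9.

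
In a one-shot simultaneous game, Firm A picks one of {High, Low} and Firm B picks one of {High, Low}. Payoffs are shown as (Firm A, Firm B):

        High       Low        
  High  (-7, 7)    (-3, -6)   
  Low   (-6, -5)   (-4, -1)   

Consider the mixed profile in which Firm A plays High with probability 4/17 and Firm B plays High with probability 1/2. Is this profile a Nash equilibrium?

Check Firm B's indifference given Firm A's mix p = 4/17:
  payoff from High = -37/17; payoff from Low = -37/17 — equal.
Check Firm A's indifference given Firm B's mix q = 1/2:
  payoff from High = -5; payoff from Low = -5 — equal.
Both players are indifferent, so neither can profitably deviate.

Yes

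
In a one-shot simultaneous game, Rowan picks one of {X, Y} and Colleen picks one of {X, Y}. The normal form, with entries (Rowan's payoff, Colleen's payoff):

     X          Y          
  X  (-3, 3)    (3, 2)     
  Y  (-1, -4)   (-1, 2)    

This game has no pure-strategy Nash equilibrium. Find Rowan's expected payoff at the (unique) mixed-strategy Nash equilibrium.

-1

In a mixed equilibrium Rowan is indifferent between X and Y; this condition fixes q.
  Rowan's expected payoff from X: q·(-3) + (1−q)·3 = -6q + 3
  Rowan's expected payoff from Y: q·(-1) + (1−q)·(-1) = -1
  -6q + 3 = -1  ⇒  -6q = -4  ⇒  q = 2/3.
At equilibrium Rowan is indifferent across rows, so Rowan's payoff equals the payoff from X: (2/3)·(-3) + (1/3)·3 = -1.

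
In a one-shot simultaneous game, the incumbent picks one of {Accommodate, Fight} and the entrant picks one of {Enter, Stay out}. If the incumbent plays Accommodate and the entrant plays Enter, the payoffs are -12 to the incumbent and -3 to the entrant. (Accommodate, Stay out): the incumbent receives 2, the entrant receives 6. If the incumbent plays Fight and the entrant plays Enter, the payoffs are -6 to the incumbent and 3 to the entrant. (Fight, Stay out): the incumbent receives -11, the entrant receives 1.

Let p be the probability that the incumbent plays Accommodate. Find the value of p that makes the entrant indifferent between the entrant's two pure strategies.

p = 2/11

In a mixed equilibrium the entrant is indifferent between Enter and Stay out; this condition fixes p.
  the entrant's payoff to Enter: p·(-3) + (1−p)·3 = -6p + 3
  the entrant's payoff to Stay out: p·6 + (1−p)·1 = 5p + 1
  -6p + 3 = 5p + 1  ⇒  -11p = -2  ⇒  p = 2/11.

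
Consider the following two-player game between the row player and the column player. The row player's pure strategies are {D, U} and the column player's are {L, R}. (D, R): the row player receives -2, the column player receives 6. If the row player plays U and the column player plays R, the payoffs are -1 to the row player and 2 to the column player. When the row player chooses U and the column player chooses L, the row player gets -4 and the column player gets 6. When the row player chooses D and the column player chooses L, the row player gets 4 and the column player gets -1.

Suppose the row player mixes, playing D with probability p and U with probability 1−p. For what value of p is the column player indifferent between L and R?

The column player's indifference between L and R determines the row player's mixing probability p:
  the column player's payoff from L: p·(-1) + (1−p)·6 = -7p + 6
  the column player's payoff from R: p·6 + (1−p)·2 = 4p + 2
  -7p + 6 = 4p + 2  ⇒  -11p = -4  ⇒  p = 4/11.

p = 4/11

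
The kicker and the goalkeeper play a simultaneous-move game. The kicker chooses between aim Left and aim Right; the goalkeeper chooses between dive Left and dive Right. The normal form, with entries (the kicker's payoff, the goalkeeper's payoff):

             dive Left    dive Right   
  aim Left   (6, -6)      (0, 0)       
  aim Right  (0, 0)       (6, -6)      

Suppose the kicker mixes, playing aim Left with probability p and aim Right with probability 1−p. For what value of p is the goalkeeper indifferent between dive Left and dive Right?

In a mixed equilibrium the goalkeeper is indifferent between dive Left and dive Right; this condition fixes p.
  the goalkeeper's expected payoff from dive Left: p·(-6) + (1−p)·0 = -6p
  the goalkeeper's expected payoff from dive Right: p·0 + (1−p)·(-6) = 6p - 6
  -6p = 6p - 6  ⇒  -12p = -6  ⇒  p = 1/2.

p = 1/2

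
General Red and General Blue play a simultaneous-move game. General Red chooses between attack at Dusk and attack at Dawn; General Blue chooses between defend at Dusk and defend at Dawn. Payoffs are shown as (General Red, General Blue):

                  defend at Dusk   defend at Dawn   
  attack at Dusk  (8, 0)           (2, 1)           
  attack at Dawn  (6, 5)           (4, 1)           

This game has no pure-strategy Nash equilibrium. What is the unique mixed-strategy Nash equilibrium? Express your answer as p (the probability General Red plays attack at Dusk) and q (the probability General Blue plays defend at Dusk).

General Blue's indifference between defend at Dusk and defend at Dawn determines General Red's mixing probability p:
  General Blue's expected payoff from defend at Dusk: p·0 + (1−p)·5 = -5p + 5
  General Blue's expected payoff from defend at Dawn: p·1 + (1−p)·1 = 1
  -5p + 5 = 1  ⇒  -5p = -4  ⇒  p = 4/5.
In a mixed equilibrium General Red is indifferent between attack at Dusk and attack at Dawn; this condition fixes q.
  General Red's payoff from attack at Dusk: q·8 + (1−q)·2 = 6q + 2
  General Red's payoff from attack at Dawn: q·6 + (1−q)·4 = 2q + 4
  6q + 2 = 2q + 4  ⇒  4q = 2  ⇒  q = 1/2.

p = 4/5, q = 1/2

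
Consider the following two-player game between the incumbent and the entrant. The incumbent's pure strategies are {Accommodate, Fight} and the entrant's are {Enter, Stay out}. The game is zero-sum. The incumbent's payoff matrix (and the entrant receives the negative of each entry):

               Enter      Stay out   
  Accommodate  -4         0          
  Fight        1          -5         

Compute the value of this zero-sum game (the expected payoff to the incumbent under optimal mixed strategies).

The entrant's mix must leave the incumbent indifferent between Accommodate and Fight.
  the incumbent's payoff to Accommodate: q·(-4) + (1−q)·0 = -4q
  the incumbent's payoff to Fight: q·1 + (1−q)·(-5) = 6q - 5
  -4q = 6q - 5  ⇒  -10q = -5  ⇒  q = 1/2.
The value is the incumbent's expected payoff against this mix (using Accommodate): (1/2)·(-4) + (1/2)·0 = -2.

v = -2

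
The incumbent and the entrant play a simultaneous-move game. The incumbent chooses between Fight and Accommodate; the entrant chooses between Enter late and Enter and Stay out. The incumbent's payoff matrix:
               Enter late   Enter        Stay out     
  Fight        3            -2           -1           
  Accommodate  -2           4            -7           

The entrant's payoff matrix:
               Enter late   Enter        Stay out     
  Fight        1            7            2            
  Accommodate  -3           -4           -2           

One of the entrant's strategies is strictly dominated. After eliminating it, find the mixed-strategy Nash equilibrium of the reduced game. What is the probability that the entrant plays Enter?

The entrant's strategy Enter late is strictly dominated by Stay out: 2 > 1 and -2 > -3. Eliminate Enter late.
In a mixed equilibrium the incumbent is indifferent between Fight and Accommodate; this condition fixes q.
  the incumbent's expected payoff from Fight: q·(-2) + (1−q)·(-1) = -q - 1
  the incumbent's expected payoff from Accommodate: q·4 + (1−q)·(-7) = 11q - 7
  -q - 1 = 11q - 7  ⇒  -12q = -6  ⇒  q = 1/2.

q = 1/2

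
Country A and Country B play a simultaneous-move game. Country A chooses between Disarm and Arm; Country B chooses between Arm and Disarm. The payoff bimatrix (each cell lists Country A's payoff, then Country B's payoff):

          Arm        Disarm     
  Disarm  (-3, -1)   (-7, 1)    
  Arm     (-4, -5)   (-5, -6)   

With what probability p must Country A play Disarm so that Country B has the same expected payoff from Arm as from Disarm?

p = 1/3

In a mixed equilibrium Country B is indifferent between Arm and Disarm; this condition fixes p.
  Country B's payoff from Arm: p·(-1) + (1−p)·(-5) = 4p - 5
  Country B's payoff from Disarm: p·1 + (1−p)·(-6) = 7p - 6
  4p - 5 = 7p - 6  ⇒  -3p = -1  ⇒  p = 1/3.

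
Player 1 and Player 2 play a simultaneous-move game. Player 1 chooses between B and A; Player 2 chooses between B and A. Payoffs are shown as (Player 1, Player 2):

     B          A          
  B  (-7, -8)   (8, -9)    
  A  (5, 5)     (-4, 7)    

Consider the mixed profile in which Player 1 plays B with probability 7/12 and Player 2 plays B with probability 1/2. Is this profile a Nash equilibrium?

Given Player 1's mix p = 7/12, Player 2's payoff from B is -31/12 but from A is -7/3. Player 2 strictly prefers A, so Player 2 would not mix.
So the proposed profile is not a Nash equilibrium.

No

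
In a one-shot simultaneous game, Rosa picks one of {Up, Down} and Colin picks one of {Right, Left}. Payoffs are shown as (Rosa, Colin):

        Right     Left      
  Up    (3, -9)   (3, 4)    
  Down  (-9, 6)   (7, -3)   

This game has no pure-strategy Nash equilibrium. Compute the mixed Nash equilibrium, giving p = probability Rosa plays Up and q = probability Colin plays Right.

Rosa's mix must leave Colin indifferent between Right and Left.
  Colin's expected payoff from Right: p·(-9) + (1−p)·6 = -15p + 6
  Colin's expected payoff from Left: p·4 + (1−p)·(-3) = 7p - 3
  -15p + 6 = 7p - 3  ⇒  -22p = -9  ⇒  p = 9/22.
For Rosa to be willing to mix, Rosa must be indifferent between Up and Down, which pins down Colin's mix.
  Rosa's payoff to Up: q·3 + (1−q)·3 = 3
  Rosa's payoff to Down: q·(-9) + (1−q)·7 = -16q + 7
  3 = -16q + 7  ⇒  16q = 4  ⇒  q = 1/4.

p = 9/22, q = 1/4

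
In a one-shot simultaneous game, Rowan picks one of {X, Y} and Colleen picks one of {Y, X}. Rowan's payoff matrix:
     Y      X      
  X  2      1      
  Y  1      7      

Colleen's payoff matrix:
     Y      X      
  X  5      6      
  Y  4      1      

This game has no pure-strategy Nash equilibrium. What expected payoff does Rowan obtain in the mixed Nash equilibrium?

Colleen's mix must leave Rowan indifferent between X and Y.
  Rowan's payoff from X: q·2 + (1−q)·1 = q + 1
  Rowan's payoff from Y: q·1 + (1−q)·7 = -6q + 7
  q + 1 = -6q + 7  ⇒  7q = 6  ⇒  q = 6/7.
At equilibrium Rowan is indifferent across rows, so Rowan's payoff equals the payoff from X: (6/7)·2 + (1/7)·1 = 13/7.

13/7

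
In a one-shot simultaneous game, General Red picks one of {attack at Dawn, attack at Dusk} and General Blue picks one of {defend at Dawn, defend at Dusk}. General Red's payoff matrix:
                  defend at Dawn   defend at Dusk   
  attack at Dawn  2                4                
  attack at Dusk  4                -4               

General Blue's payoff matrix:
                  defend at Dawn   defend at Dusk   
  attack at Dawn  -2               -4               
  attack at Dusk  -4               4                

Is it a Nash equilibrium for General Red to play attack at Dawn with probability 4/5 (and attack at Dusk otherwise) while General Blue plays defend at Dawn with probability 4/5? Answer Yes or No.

Check General Blue's indifference given General Red's mix p = 4/5:
  payoff from defend at Dawn = -12/5; payoff from defend at Dusk = -12/5 — equal.
Check General Red's indifference given General Blue's mix q = 4/5:
  payoff from attack at Dawn = 12/5; payoff from attack at Dusk = 12/5 — equal.
Both players are indifferent, so neither can profitably deviate.

Yes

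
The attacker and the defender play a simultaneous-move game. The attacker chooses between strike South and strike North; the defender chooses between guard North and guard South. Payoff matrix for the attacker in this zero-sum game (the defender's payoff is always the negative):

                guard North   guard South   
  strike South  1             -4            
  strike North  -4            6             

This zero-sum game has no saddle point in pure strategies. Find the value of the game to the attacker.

v = -2/3

Set the attacker's expected payoff from strike South equal to that from strike North:
  the attacker's payoff to strike South: q·1 + (1−q)·(-4) = 5q - 4
  the attacker's payoff to strike North: q·(-4) + (1−q)·6 = -10q + 6
  5q - 4 = -10q + 6  ⇒  15q = 10  ⇒  q = 2/3.
The value is the attacker's expected payoff against this mix (using strike South): (2/3)·1 + (1/3)·(-4) = -2/3.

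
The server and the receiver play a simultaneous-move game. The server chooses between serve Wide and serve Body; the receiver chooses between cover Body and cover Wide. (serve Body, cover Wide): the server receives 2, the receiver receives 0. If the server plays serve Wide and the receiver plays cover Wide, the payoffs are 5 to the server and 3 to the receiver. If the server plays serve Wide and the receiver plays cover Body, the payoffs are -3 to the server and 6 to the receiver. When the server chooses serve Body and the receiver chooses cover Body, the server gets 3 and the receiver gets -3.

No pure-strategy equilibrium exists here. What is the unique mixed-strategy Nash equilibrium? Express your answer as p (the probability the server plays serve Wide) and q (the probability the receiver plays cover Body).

p = 1/2, q = 1/3

For the receiver to be willing to mix, the receiver must be indifferent between cover Body and cover Wide, which pins down the server's mix.
  the receiver's payoff from cover Body: p·6 + (1−p)·(-3) = 9p - 3
  the receiver's payoff from cover Wide: p·3 + (1−p)·0 = 3p
  9p - 3 = 3p  ⇒  6p = 3  ⇒  p = 1/2.
The receiver's mix must leave the server indifferent between serve Wide and serve Body.
  the server's payoff to serve Wide: q·(-3) + (1−q)·5 = -8q + 5
  the server's payoff to serve Body: q·3 + (1−q)·2 = q + 2
  -8q + 5 = q + 2  ⇒  -9q = -3  ⇒  q = 1/3.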